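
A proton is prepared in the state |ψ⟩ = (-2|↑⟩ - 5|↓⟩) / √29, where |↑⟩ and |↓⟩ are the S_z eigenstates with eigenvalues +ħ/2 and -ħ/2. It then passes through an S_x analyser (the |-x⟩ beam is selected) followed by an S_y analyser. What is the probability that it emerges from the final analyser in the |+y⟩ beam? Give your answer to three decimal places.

0.078

First analyser (S_x): P(|-x⟩) = |⟨-x|ψ⟩|² = 9/58.
After stage 1 the state is |-x⟩; P(|+y⟩) = |⟨+y|-x⟩|² = 1/2.
Joint probability = 9/58 × 1/2 = 0.078.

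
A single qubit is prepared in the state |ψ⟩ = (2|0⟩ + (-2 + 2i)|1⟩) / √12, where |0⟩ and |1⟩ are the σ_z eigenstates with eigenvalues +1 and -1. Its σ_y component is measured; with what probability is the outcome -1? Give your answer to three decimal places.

0.167

|-y⟩ = (|0⟩ - i|1⟩)/√2, so ⟨-y|ψ⟩ = (-2i) / (√2·√12).
P = |-2i|² / 24 = 4/24.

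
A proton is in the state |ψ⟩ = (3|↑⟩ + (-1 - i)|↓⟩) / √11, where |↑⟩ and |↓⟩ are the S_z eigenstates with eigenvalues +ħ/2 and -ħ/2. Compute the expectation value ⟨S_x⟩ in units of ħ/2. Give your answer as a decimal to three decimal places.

-0.545

⟨σ_x⟩ = 2 Re(a* b)/(|a|²+|b|²) with a = 3, b = (-1 - i).
a* b = (-3 - 3i), so ⟨σ_x⟩ = -6/11.
⟨S_x⟩ = (ħ/2)·⟨σ_x⟩.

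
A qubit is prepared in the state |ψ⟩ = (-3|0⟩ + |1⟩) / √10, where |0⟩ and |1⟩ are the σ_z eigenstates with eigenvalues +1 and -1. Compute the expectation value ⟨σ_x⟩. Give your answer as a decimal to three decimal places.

-0.600

⟨σ_x⟩ = 2 Re(a* b)/(|a|²+|b|²) with a = -3, b = 1.
a* b = -3, so ⟨σ_x⟩ = -6/10.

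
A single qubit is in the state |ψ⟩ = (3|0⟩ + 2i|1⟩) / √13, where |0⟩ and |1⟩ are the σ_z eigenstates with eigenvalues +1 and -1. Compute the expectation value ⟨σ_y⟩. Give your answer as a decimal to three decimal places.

0.923

⟨σ_y⟩ = 2 Im(a* b)/(|a|²+|b|²) with a = 3, b = 2i.
a* b = 6i, so ⟨σ_y⟩ = 12/13.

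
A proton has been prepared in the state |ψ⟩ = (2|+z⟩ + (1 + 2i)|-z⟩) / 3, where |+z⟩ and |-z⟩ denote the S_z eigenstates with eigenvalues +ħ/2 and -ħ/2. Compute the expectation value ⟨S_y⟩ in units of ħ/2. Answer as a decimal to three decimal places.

⟨σ_y⟩ = 2 Im(a* b)/(|a|²+|b|²) with a = 2, b = (1 + 2i).
a* b = (2 + 4i), so ⟨σ_y⟩ = 8/9.
⟨S_y⟩ = (ħ/2)·⟨σ_y⟩.

0.889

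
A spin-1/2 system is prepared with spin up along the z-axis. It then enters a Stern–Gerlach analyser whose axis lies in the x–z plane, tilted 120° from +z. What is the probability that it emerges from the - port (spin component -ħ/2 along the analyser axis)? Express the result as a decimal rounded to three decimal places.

For spin-½, the probability of finding spin-up along an axis at angle θ to the initial spin direction is cos²(θ/2); spin-down is sin²(θ/2).
θ = 120°, so P = sin²(60°) ≈ 0.750.

0.750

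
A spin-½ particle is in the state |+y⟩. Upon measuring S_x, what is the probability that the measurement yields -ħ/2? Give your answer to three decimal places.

In the S_z basis, |+y⟩ = (|+z⟩ + i|-z⟩)/√2 and |-x⟩ = (|+z⟩ - |-z⟩)/√2.
|⟨-x|+y⟩|² = 1/2.

0.500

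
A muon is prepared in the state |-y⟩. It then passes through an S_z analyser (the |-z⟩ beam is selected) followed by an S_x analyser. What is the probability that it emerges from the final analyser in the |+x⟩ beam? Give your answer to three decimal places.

0.250

First analyser (S_z): from |-y⟩, P(|-z⟩) = 1/2.
After stage 1 the state is |-z⟩; P(|+x⟩) = |⟨+x|-z⟩|² = 1/2.
Joint probability = 1/2 × 1/2 = 0.250.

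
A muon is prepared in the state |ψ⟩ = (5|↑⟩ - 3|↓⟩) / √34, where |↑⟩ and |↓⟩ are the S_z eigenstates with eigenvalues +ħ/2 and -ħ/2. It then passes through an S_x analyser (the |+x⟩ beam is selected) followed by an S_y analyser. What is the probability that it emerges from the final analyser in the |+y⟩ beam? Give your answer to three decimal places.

0.029

First analyser (S_x): P(|+x⟩) = |⟨+x|ψ⟩|² = 4/68.
After stage 1 the state is |+x⟩; P(|+y⟩) = |⟨+y|+x⟩|² = 1/2.
Joint probability = 4/68 × 1/2 = 0.029.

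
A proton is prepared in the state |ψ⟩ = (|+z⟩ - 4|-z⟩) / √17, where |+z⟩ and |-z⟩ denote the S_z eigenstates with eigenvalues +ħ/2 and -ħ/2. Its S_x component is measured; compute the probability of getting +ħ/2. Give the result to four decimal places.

|+x⟩ = (|+z⟩ + |-z⟩)/√2, so ⟨+x|ψ⟩ = (-3) / (√2·√17).
P = |-3|² / 34 = 9/34.

0.2647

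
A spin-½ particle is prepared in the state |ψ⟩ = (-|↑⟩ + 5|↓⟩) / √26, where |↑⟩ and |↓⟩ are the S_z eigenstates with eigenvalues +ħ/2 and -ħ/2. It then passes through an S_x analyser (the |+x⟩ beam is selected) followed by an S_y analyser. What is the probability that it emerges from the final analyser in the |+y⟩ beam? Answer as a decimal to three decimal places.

First analyser (S_x): P(|+x⟩) = |⟨+x|ψ⟩|² = 16/52.
After stage 1 the state is |+x⟩; P(|+y⟩) = |⟨+y|+x⟩|² = 1/2.
Joint probability = 16/52 × 1/2 = 0.154.

0.154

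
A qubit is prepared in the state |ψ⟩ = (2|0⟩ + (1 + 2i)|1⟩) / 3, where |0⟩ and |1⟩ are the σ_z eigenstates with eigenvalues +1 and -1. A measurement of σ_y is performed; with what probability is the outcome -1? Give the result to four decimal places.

0.0556

|-y⟩ = (|0⟩ - i|1⟩)/√2, so ⟨-y|ψ⟩ = (i) / (√2·3).
P = |i|² / 18 = 1/18.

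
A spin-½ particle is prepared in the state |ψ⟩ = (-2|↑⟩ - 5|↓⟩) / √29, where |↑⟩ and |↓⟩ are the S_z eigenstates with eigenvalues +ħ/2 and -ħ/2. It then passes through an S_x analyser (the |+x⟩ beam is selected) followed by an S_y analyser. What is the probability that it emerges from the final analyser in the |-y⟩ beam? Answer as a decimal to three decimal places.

First analyser (S_x): P(|+x⟩) = |⟨+x|ψ⟩|² = 49/58.
After stage 1 the state is |+x⟩; P(|-y⟩) = |⟨-y|+x⟩|² = 1/2.
Joint probability = 49/58 × 1/2 = 0.422.

0.422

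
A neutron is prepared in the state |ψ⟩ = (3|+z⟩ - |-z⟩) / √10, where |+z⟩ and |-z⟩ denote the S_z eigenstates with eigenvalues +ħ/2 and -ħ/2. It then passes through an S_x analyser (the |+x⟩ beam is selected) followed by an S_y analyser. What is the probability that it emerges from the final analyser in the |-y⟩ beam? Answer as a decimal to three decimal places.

First analyser (S_x): P(|+x⟩) = |⟨+x|ψ⟩|² = 4/20.
After stage 1 the state is |+x⟩; P(|-y⟩) = |⟨-y|+x⟩|² = 1/2.
Joint probability = 4/20 × 1/2 = 0.100.

0.100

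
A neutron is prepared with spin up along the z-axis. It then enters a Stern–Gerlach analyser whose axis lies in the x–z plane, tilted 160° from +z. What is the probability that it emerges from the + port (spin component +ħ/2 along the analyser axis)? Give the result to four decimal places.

0.0302

For spin-½, the probability of finding spin-up along an axis at angle θ to the initial spin direction is cos²(θ/2); spin-down is sin²(θ/2).
θ = 160°, so P = cos²(80°) ≈ 0.0302.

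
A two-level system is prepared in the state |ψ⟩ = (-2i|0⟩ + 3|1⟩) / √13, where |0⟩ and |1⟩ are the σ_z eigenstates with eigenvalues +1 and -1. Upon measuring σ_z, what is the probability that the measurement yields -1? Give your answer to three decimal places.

0.692

The -1 outcome corresponds to |1⟩. Its amplitude in |ψ⟩ is 3/√13.
P = |3|² / 13 = 9/13.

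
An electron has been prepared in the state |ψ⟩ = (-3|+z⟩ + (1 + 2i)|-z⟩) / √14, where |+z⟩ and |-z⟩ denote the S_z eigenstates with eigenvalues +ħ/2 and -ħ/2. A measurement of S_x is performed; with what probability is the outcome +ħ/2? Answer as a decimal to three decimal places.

|+x⟩ = (|+z⟩ + |-z⟩)/√2, so ⟨+x|ψ⟩ = (-2 + 2i) / (√2·√14).
P = |-2 + 2i|² / 28 = 8/28.

0.286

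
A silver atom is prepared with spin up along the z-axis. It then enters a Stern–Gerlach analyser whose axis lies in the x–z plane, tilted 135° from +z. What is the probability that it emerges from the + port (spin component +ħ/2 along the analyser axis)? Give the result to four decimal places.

0.1464

For spin-½, the probability of finding spin-up along an axis at angle θ to the initial spin direction is cos²(θ/2); spin-down is sin²(θ/2).
θ = 135°, so P = cos²(67.5°) ≈ 0.1464.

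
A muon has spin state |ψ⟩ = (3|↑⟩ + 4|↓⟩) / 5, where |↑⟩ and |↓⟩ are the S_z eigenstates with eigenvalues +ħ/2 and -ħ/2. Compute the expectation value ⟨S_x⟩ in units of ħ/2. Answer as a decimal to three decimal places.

0.960

⟨σ_x⟩ = 2 Re(a* b)/(|a|²+|b|²) with a = 3, b = 4.
a* b = 12, so ⟨σ_x⟩ = 24/25.
⟨S_x⟩ = (ħ/2)·⟨σ_x⟩.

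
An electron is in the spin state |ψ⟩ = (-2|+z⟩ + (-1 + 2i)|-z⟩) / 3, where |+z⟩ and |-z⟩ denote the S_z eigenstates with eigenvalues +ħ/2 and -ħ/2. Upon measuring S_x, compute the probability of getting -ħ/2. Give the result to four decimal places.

0.2778

|-x⟩ = (|+z⟩ - |-z⟩)/√2, so ⟨-x|ψ⟩ = (-1 - 2i) / (√2·3).
P = |-1 - 2i|² / 18 = 5/18.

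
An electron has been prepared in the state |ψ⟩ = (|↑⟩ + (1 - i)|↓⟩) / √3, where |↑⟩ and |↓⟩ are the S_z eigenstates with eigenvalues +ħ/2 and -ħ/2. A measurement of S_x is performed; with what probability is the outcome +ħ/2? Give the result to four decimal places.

|+x⟩ = (|↑⟩ + |↓⟩)/√2, so ⟨+x|ψ⟩ = (2 - i) / (√2·√3).
P = |2 - i|² / 6 = 5/6.

0.8333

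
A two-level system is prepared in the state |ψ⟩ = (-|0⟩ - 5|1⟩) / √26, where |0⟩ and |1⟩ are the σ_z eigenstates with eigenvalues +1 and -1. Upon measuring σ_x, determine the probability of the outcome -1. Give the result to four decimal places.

|-x⟩ = (|0⟩ - |1⟩)/√2, so ⟨-x|ψ⟩ = (4) / (√2·√26).
P = |4|² / 52 = 16/52.

0.3077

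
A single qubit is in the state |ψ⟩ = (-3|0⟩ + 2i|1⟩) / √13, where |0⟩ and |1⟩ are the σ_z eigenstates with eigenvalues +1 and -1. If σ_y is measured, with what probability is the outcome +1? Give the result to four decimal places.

|+y⟩ = (|0⟩ + i|1⟩)/√2, so ⟨+y|ψ⟩ = (-1) / (√2·√13).
P = |-1|² / 26 = 1/26.

0.0385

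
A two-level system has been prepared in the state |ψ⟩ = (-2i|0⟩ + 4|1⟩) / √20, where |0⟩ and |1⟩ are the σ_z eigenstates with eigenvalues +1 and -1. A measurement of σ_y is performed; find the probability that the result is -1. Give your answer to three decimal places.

|-y⟩ = (|0⟩ - i|1⟩)/√2, so ⟨-y|ψ⟩ = (2i) / (√2·√20).
P = |2i|² / 40 = 4/40.

0.100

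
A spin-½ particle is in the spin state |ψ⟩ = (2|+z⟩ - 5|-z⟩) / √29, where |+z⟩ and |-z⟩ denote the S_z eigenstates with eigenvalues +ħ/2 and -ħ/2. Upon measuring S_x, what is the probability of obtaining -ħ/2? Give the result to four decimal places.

0.8448

|-x⟩ = (|+z⟩ - |-z⟩)/√2, so ⟨-x|ψ⟩ = (7) / (√2·√29).
P = |7|² / 58 = 49/58.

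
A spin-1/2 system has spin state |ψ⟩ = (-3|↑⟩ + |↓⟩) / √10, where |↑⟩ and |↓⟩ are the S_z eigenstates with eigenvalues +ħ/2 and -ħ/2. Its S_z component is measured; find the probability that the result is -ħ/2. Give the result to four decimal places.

0.1000

The -ħ/2 outcome corresponds to |↓⟩. Its amplitude in |ψ⟩ is 1/√10.
P = |1|² / 10 = 1/10.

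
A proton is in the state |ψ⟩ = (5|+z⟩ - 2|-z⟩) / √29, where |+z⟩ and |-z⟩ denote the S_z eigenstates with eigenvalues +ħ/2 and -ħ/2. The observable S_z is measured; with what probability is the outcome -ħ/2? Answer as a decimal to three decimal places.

The -ħ/2 outcome corresponds to |-z⟩. Its amplitude in |ψ⟩ is -2/√29.
P = |-2|² / 29 = 4/29.

0.138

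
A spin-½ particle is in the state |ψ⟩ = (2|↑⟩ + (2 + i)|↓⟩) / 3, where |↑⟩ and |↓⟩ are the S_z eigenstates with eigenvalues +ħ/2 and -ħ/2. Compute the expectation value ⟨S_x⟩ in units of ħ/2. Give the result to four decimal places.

0.8889

⟨σ_x⟩ = 2 Re(a* b)/(|a|²+|b|²) with a = 2, b = (2 + i).
a* b = (4 + 2i), so ⟨σ_x⟩ = 8/9.
⟨S_x⟩ = (ħ/2)·⟨σ_x⟩.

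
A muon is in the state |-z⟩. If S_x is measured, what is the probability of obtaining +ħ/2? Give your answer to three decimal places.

0.500

In the S_z basis, |-z⟩ = |-z⟩ and |+x⟩ = (|+z⟩ + |-z⟩)/√2.
|⟨+x|-z⟩|² = 1/2.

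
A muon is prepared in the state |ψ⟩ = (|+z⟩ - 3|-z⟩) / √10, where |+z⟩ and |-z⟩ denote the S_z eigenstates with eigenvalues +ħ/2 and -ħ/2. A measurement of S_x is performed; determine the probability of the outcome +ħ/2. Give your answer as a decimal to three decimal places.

|+x⟩ = (|+z⟩ + |-z⟩)/√2, so ⟨+x|ψ⟩ = (-2) / (√2·√10).
P = |-2|² / 20 = 4/20.

0.200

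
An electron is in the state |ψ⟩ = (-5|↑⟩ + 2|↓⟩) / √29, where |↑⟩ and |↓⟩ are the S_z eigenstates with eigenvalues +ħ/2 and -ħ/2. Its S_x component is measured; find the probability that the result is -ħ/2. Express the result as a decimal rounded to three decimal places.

|-x⟩ = (|↑⟩ - |↓⟩)/√2, so ⟨-x|ψ⟩ = (-7) / (√2·√29).
P = |-7|² / 58 = 49/58.

0.845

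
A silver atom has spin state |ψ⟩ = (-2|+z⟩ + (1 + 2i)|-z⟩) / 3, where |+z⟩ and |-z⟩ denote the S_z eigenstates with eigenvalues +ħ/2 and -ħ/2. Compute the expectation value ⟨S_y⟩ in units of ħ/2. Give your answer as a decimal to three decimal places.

⟨σ_y⟩ = 2 Im(a* b)/(|a|²+|b|²) with a = -2, b = (1 + 2i).
a* b = (-2 - 4i), so ⟨σ_y⟩ = -8/9.
⟨S_y⟩ = (ħ/2)·⟨σ_y⟩.

-0.889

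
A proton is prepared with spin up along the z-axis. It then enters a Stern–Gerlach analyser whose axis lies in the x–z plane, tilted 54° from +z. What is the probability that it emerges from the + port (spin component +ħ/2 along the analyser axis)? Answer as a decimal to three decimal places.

0.794

For spin-½, the probability of finding spin-up along an axis at angle θ to the initial spin direction is cos²(θ/2); spin-down is sin²(θ/2).
θ = 54°, so P = cos²(27°) ≈ 0.794.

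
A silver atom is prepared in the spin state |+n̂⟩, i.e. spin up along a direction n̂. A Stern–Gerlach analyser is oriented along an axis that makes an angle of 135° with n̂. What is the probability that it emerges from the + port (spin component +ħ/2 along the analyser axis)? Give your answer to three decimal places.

0.146

For spin-½, the probability of finding spin-up along an axis at angle θ to the initial spin direction is cos²(θ/2); spin-down is sin²(θ/2).
θ = 135°, so P = cos²(67.5°) ≈ 0.146.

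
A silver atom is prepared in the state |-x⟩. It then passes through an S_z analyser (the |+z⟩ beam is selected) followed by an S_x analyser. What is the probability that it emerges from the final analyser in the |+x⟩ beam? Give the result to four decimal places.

First analyser (S_z): from |-x⟩, P(|+z⟩) = 1/2.
After stage 1 the state is |+z⟩; P(|+x⟩) = |⟨+x|+z⟩|² = 1/2.
Joint probability = 1/2 × 1/2 = 0.2500.

0.2500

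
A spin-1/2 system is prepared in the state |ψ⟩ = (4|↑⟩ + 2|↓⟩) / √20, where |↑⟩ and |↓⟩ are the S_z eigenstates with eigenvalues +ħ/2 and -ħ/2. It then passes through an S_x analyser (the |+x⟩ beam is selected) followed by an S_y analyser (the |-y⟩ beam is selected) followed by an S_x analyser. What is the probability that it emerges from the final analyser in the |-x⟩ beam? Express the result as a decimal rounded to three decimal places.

First analyser (S_x): P(|+x⟩) = |⟨+x|ψ⟩|² = 36/40.
After stage 1 the state is |+x⟩; P(|-y⟩) = |⟨-y|+x⟩|² = 1/2.
After stage 2 the state is |-y⟩; P(|-x⟩) = |⟨-x|-y⟩|² = 1/2.
Joint probability = 36/40 × 1/2 × 1/2 = 0.225.

0.225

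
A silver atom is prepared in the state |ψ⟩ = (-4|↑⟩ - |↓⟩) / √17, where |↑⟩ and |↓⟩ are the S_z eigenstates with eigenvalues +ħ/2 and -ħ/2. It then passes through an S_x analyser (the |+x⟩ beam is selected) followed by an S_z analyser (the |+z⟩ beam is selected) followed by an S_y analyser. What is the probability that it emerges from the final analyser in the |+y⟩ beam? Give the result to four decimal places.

0.1838

First analyser (S_x): P(|+x⟩) = |⟨+x|ψ⟩|² = 25/34.
After stage 1 the state is |+x⟩; P(|+z⟩) = |⟨+z|+x⟩|² = 1/2.
After stage 2 the state is |+z⟩; P(|+y⟩) = |⟨+y|+z⟩|² = 1/2.
Joint probability = 25/34 × 1/2 × 1/2 = 0.1838.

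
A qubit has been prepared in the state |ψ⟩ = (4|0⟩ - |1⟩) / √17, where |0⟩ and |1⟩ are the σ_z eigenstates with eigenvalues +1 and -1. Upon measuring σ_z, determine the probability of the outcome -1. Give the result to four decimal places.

The -1 outcome corresponds to |1⟩. Its amplitude in |ψ⟩ is -1/√17.
P = |-1|² / 17 = 1/17.

0.0588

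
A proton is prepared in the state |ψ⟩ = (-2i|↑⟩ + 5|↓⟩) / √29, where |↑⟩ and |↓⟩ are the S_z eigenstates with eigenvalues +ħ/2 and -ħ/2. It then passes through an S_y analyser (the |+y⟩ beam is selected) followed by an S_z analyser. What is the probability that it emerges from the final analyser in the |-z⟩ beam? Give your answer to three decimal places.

First analyser (S_y): P(|+y⟩) = |⟨+y|ψ⟩|² = 49/58.
After stage 1 the state is |+y⟩; P(|-z⟩) = |⟨-z|+y⟩|² = 1/2.
Joint probability = 49/58 × 1/2 = 0.422.

0.422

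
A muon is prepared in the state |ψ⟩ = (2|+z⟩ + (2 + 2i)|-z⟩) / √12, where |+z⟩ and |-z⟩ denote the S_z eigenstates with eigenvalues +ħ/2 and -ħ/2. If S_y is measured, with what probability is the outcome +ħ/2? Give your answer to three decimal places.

0.833

|+y⟩ = (|+z⟩ + i|-z⟩)/√2, so ⟨+y|ψ⟩ = (4 - 2i) / (√2·√12).
P = |4 - 2i|² / 24 = 20/24.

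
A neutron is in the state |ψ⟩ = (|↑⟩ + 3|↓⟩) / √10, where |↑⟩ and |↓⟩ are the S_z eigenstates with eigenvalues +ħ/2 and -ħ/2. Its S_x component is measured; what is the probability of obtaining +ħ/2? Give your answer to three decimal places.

0.800

|+x⟩ = (|↑⟩ + |↓⟩)/√2, so ⟨+x|ψ⟩ = (4) / (√2·√10).
P = |4|² / 20 = 16/20.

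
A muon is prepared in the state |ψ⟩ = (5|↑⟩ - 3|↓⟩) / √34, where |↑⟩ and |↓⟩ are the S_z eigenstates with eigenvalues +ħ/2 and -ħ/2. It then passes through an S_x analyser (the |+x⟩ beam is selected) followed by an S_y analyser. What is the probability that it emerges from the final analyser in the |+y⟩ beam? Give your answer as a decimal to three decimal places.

0.029

First analyser (S_x): P(|+x⟩) = |⟨+x|ψ⟩|² = 4/68.
After stage 1 the state is |+x⟩; P(|+y⟩) = |⟨+y|+x⟩|² = 1/2.
Joint probability = 4/68 × 1/2 = 0.029.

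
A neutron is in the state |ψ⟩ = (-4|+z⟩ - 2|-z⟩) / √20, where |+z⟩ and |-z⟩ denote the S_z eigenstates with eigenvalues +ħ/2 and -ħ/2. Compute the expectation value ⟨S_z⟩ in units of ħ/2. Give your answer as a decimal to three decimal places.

0.600

⟨σ_z⟩ = |a|² - |b|² divided by |a|²+|b|², with a, b the |+z⟩, |-z⟩ amplitudes.
= (16 - 4)/20 = 12/20.
⟨S_z⟩ = (ħ/2)·⟨σ_z⟩.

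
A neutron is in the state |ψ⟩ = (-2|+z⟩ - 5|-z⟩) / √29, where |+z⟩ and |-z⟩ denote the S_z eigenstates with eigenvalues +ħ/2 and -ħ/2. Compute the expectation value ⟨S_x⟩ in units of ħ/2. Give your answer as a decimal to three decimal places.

⟨σ_x⟩ = 2 Re(a* b)/(|a|²+|b|²) with a = -2, b = -5.
a* b = 10, so ⟨σ_x⟩ = 20/29.
⟨S_x⟩ = (ħ/2)·⟨σ_x⟩.

0.690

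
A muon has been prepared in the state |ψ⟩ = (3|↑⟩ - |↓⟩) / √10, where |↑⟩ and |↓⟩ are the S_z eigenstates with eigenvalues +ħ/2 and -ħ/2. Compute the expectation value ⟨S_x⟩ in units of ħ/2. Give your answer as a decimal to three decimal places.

-0.600

⟨σ_x⟩ = 2 Re(a* b)/(|a|²+|b|²) with a = 3, b = -1.
a* b = -3, so ⟨σ_x⟩ = -6/10.
⟨S_x⟩ = (ħ/2)·⟨σ_x⟩.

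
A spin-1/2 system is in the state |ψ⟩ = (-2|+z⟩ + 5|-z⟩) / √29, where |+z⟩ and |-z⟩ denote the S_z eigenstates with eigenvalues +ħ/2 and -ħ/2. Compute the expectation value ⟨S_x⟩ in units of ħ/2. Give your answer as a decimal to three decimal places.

⟨σ_x⟩ = 2 Re(a* b)/(|a|²+|b|²) with a = -2, b = 5.
a* b = -10, so ⟨σ_x⟩ = -20/29.
⟨S_x⟩ = (ħ/2)·⟨σ_x⟩.

-0.690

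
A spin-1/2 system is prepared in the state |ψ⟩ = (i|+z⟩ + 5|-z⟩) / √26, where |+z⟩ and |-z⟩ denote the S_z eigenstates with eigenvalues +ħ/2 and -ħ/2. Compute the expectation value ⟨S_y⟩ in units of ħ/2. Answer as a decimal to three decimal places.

⟨σ_y⟩ = 2 Im(a* b)/(|a|²+|b|²) with a = i, b = 5.
a* b = -5i, so ⟨σ_y⟩ = -10/26.
⟨S_y⟩ = (ħ/2)·⟨σ_y⟩.

-0.385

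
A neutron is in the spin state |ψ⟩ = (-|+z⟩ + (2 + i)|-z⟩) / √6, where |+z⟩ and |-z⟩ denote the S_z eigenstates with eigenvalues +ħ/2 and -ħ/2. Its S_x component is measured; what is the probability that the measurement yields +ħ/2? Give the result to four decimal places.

|+x⟩ = (|+z⟩ + |-z⟩)/√2, so ⟨+x|ψ⟩ = (1 + i) / (√2·√6).
P = |1 + i|² / 12 = 2/12.

0.1667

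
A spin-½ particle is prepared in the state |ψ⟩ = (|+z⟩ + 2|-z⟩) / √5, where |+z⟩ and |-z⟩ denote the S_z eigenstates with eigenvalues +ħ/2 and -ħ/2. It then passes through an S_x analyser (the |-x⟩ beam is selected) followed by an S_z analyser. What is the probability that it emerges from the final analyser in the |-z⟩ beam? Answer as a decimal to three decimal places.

0.050

First analyser (S_x): P(|-x⟩) = |⟨-x|ψ⟩|² = 1/10.
After stage 1 the state is |-x⟩; P(|-z⟩) = |⟨-z|-x⟩|² = 1/2.
Joint probability = 1/10 × 1/2 = 0.050.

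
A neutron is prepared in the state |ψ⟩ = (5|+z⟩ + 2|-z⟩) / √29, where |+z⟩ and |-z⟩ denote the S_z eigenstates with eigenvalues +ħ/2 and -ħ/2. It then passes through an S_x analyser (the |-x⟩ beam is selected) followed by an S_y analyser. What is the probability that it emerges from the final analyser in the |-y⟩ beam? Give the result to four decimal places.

First analyser (S_x): P(|-x⟩) = |⟨-x|ψ⟩|² = 9/58.
After stage 1 the state is |-x⟩; P(|-y⟩) = |⟨-y|-x⟩|² = 1/2.
Joint probability = 9/58 × 1/2 = 0.0776.

0.0776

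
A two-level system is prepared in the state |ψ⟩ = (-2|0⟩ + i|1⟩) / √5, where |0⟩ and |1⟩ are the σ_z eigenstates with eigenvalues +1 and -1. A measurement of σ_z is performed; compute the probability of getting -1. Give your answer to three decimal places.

The -1 outcome corresponds to |1⟩. Its amplitude in |ψ⟩ is i/√5.
P = |i|² / 5 = 1/5.

0.200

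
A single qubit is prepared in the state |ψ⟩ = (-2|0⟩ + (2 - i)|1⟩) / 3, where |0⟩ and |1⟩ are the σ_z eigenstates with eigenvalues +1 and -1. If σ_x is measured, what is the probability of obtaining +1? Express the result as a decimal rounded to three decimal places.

0.056

|+x⟩ = (|0⟩ + |1⟩)/√2, so ⟨+x|ψ⟩ = (-i) / (√2·3).
P = |-i|² / 18 = 1/18.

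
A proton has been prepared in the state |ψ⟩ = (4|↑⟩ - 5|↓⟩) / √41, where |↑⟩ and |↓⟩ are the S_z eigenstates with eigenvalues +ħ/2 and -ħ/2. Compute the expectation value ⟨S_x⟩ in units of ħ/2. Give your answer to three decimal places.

-0.976

⟨σ_x⟩ = 2 Re(a* b)/(|a|²+|b|²) with a = 4, b = -5.
a* b = -20, so ⟨σ_x⟩ = -40/41.
⟨S_x⟩ = (ħ/2)·⟨σ_x⟩.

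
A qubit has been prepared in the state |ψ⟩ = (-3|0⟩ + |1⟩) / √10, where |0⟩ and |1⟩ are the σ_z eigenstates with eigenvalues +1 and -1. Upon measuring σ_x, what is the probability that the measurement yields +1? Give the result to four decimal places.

0.2000

|+x⟩ = (|0⟩ + |1⟩)/√2, so ⟨+x|ψ⟩ = (-2) / (√2·√10).
P = |-2|² / 20 = 4/20.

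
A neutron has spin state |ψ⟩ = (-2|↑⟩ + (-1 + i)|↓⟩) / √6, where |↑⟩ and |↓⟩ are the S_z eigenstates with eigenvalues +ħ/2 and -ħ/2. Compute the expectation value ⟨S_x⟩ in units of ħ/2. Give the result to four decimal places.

⟨σ_x⟩ = 2 Re(a* b)/(|a|²+|b|²) with a = -2, b = (-1 + i).
a* b = (2 - 2i), so ⟨σ_x⟩ = 4/6.
⟨S_x⟩ = (ħ/2)·⟨σ_x⟩.

0.6667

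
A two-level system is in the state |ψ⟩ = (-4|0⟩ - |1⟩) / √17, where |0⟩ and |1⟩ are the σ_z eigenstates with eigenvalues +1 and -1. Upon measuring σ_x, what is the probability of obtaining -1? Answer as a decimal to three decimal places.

0.265

|-x⟩ = (|0⟩ - |1⟩)/√2, so ⟨-x|ψ⟩ = (-3) / (√2·√17).
P = |-3|² / 34 = 9/34.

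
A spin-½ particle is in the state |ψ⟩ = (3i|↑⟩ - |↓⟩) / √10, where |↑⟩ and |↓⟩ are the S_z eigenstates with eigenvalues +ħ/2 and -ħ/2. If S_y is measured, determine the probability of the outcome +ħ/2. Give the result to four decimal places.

0.8000

|+y⟩ = (|↑⟩ + i|↓⟩)/√2, so ⟨+y|ψ⟩ = (4i) / (√2·√10).
P = |4i|² / 20 = 16/20.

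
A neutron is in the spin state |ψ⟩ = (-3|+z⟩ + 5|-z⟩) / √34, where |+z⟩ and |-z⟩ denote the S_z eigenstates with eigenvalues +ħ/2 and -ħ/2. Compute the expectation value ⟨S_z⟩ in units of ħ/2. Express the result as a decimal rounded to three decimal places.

⟨σ_z⟩ = |a|² - |b|² divided by |a|²+|b|², with a, b the |+z⟩, |-z⟩ amplitudes.
= (9 - 25)/34 = -16/34.
⟨S_z⟩ = (ħ/2)·⟨σ_z⟩.

-0.471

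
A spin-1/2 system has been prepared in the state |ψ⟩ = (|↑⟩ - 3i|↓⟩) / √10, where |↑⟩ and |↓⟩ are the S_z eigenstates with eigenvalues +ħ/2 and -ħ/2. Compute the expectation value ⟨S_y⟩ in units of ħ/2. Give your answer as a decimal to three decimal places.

⟨σ_y⟩ = 2 Im(a* b)/(|a|²+|b|²) with a = 1, b = -3i.
a* b = -3i, so ⟨σ_y⟩ = -6/10.
⟨S_y⟩ = (ħ/2)·⟨σ_y⟩.

-0.600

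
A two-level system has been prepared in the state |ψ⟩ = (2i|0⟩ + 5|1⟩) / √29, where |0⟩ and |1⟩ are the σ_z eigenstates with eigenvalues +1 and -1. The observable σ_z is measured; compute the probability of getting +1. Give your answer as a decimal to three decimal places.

0.138

The +1 outcome corresponds to |0⟩. Its amplitude in |ψ⟩ is 2i/√29.
P = |2i|² / 29 = 4/29.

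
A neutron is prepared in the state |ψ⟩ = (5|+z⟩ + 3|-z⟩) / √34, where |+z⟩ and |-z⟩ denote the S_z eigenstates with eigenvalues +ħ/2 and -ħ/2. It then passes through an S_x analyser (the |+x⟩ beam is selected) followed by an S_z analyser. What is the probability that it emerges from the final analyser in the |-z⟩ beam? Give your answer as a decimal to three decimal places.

0.471

First analyser (S_x): P(|+x⟩) = |⟨+x|ψ⟩|² = 64/68.
After stage 1 the state is |+x⟩; P(|-z⟩) = |⟨-z|+x⟩|² = 1/2.
Joint probability = 64/68 × 1/2 = 0.471.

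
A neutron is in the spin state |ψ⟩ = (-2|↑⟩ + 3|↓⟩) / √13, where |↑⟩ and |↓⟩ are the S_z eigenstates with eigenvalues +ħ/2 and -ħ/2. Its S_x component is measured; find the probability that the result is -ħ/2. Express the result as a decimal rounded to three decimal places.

0.962

|-x⟩ = (|↑⟩ - |↓⟩)/√2, so ⟨-x|ψ⟩ = (-5) / (√2·√13).
P = |-5|² / 26 = 25/26.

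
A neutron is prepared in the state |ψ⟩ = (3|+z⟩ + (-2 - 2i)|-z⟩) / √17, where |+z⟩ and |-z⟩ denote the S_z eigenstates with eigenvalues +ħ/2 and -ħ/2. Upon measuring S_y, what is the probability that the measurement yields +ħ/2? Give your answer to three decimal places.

0.147

|+y⟩ = (|+z⟩ + i|-z⟩)/√2, so ⟨+y|ψ⟩ = (1 + 2i) / (√2·√17).
P = |1 + 2i|² / 34 = 5/34.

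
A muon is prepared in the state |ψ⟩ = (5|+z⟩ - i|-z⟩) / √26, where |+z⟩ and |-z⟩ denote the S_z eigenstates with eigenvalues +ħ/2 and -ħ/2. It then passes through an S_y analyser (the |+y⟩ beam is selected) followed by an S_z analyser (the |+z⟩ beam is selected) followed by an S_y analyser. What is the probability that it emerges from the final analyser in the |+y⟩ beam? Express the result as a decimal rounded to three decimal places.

0.077

First analyser (S_y): P(|+y⟩) = |⟨+y|ψ⟩|² = 16/52.
After stage 1 the state is |+y⟩; P(|+z⟩) = |⟨+z|+y⟩|² = 1/2.
After stage 2 the state is |+z⟩; P(|+y⟩) = |⟨+y|+z⟩|² = 1/2.
Joint probability = 16/52 × 1/2 × 1/2 = 0.077.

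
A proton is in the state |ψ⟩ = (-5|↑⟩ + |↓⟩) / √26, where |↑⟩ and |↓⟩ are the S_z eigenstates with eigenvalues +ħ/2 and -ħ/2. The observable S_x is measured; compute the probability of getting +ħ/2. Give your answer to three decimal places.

|+x⟩ = (|↑⟩ + |↓⟩)/√2, so ⟨+x|ψ⟩ = (-4) / (√2·√26).
P = |-4|² / 52 = 16/52.

0.308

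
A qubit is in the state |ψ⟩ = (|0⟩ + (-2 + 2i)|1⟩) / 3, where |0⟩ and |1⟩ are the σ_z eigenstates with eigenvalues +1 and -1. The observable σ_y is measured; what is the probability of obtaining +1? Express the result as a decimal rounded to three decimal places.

0.722

|+y⟩ = (|0⟩ + i|1⟩)/√2, so ⟨+y|ψ⟩ = (3 + 2i) / (√2·3).
P = |3 + 2i|² / 18 = 13/18.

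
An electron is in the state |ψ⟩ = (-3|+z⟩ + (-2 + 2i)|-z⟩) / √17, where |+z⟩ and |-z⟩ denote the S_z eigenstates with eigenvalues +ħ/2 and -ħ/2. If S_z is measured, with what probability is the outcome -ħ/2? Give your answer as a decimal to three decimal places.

The -ħ/2 outcome corresponds to |-z⟩. Its amplitude in |ψ⟩ is (-2 + 2i)/√17.
P = |-2 + 2i|² / 17 = 8/17.

0.471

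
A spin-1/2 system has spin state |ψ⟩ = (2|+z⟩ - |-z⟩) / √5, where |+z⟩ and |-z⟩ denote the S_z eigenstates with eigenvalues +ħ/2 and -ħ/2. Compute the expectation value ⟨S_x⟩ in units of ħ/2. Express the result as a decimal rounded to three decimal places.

⟨σ_x⟩ = 2 Re(a* b)/(|a|²+|b|²) with a = 2, b = -1.
a* b = -2, so ⟨σ_x⟩ = -4/5.
⟨S_x⟩ = (ħ/2)·⟨σ_x⟩.

-0.800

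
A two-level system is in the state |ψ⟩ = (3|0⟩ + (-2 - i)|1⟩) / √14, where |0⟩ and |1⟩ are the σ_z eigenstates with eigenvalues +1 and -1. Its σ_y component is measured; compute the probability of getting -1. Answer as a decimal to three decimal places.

0.714

|-y⟩ = (|0⟩ - i|1⟩)/√2, so ⟨-y|ψ⟩ = (4 - 2i) / (√2·√14).
P = |4 - 2i|² / 28 = 20/28.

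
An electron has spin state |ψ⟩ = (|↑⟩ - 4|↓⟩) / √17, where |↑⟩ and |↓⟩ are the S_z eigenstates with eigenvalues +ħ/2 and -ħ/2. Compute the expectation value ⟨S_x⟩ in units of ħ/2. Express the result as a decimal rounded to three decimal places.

-0.471

⟨σ_x⟩ = 2 Re(a* b)/(|a|²+|b|²) with a = 1, b = -4.
a* b = -4, so ⟨σ_x⟩ = -8/17.
⟨S_x⟩ = (ħ/2)·⟨σ_x⟩.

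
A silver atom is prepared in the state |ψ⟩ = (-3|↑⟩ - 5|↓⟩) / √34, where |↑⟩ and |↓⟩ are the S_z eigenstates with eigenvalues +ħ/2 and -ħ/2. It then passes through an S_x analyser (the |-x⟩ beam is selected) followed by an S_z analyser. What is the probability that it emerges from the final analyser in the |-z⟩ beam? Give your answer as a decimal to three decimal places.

0.029

First analyser (S_x): P(|-x⟩) = |⟨-x|ψ⟩|² = 4/68.
After stage 1 the state is |-x⟩; P(|-z⟩) = |⟨-z|-x⟩|² = 1/2.
Joint probability = 4/68 × 1/2 = 0.029.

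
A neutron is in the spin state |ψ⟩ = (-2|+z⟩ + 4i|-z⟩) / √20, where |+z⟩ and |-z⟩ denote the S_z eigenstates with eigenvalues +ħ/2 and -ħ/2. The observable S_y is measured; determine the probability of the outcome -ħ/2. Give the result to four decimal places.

|-y⟩ = (|+z⟩ - i|-z⟩)/√2, so ⟨-y|ψ⟩ = (-6) / (√2·√20).
P = |-6|² / 40 = 36/40.

0.9000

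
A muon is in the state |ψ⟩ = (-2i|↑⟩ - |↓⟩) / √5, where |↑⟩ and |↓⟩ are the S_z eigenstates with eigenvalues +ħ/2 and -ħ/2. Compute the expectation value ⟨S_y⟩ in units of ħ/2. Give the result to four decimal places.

-0.8000

⟨σ_y⟩ = 2 Im(a* b)/(|a|²+|b|²) with a = -2i, b = -1.
a* b = -2i, so ⟨σ_y⟩ = -4/5.
⟨S_y⟩ = (ħ/2)·⟨σ_y⟩.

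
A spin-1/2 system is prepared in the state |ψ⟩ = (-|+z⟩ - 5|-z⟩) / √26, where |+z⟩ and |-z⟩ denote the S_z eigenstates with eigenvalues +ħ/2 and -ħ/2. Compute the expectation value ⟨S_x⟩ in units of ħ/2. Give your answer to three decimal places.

⟨σ_x⟩ = 2 Re(a* b)/(|a|²+|b|²) with a = -1, b = -5.
a* b = 5, so ⟨σ_x⟩ = 10/26.
⟨S_x⟩ = (ħ/2)·⟨σ_x⟩.

0.385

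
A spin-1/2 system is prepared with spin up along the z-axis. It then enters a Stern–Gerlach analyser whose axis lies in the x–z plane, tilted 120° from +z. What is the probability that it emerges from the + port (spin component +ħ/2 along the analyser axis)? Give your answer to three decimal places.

0.250

For spin-½, the probability of finding spin-up along an axis at angle θ to the initial spin direction is cos²(θ/2); spin-down is sin²(θ/2).
θ = 120°, so P = cos²(60°) ≈ 0.250.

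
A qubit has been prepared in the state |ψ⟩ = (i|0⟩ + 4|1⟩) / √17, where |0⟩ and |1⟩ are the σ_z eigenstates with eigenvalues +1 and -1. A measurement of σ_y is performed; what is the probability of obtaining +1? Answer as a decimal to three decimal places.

|+y⟩ = (|0⟩ + i|1⟩)/√2, so ⟨+y|ψ⟩ = (-3i) / (√2·√17).
P = |-3i|² / 34 = 9/34.

0.265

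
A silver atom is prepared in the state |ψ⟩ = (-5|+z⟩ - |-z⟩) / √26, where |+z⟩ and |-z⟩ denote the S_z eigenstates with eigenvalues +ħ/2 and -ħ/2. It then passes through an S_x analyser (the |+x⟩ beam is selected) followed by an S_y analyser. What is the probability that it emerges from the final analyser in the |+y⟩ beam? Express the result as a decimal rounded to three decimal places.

0.346

First analyser (S_x): P(|+x⟩) = |⟨+x|ψ⟩|² = 36/52.
After stage 1 the state is |+x⟩; P(|+y⟩) = |⟨+y|+x⟩|² = 1/2.
Joint probability = 36/52 × 1/2 = 0.346.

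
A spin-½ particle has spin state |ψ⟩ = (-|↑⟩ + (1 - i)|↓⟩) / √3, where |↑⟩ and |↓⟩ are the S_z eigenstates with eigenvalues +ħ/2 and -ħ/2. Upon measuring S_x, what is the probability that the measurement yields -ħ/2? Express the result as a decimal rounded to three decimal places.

0.833

|-x⟩ = (|↑⟩ - |↓⟩)/√2, so ⟨-x|ψ⟩ = (-2 + i) / (√2·√3).
P = |-2 + i|² / 6 = 5/6.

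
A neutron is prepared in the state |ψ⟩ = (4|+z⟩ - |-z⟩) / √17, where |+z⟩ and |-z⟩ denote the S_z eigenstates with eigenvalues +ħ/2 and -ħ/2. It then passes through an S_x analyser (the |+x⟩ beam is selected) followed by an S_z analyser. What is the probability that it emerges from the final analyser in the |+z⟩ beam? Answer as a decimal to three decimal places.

0.132

First analyser (S_x): P(|+x⟩) = |⟨+x|ψ⟩|² = 9/34.
After stage 1 the state is |+x⟩; P(|+z⟩) = |⟨+z|+x⟩|² = 1/2.
Joint probability = 9/34 × 1/2 = 0.132.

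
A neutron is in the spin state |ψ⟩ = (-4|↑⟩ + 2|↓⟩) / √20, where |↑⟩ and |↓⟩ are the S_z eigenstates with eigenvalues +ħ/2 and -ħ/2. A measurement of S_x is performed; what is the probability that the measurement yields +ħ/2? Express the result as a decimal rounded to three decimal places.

|+x⟩ = (|↑⟩ + |↓⟩)/√2, so ⟨+x|ψ⟩ = (-2) / (√2·√20).
P = |-2|² / 40 = 4/40.

0.100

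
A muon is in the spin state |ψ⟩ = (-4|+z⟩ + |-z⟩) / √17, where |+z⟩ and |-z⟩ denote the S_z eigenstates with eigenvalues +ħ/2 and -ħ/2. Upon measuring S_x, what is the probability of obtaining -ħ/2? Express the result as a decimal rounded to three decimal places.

0.735

|-x⟩ = (|+z⟩ - |-z⟩)/√2, so ⟨-x|ψ⟩ = (-5) / (√2·√17).
P = |-5|² / 34 = 25/34.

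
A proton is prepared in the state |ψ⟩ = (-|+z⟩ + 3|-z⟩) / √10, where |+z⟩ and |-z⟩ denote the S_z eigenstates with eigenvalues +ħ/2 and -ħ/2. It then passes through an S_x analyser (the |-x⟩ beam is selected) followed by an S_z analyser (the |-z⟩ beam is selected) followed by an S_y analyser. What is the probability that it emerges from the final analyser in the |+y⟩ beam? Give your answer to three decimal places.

0.200

First analyser (S_x): P(|-x⟩) = |⟨-x|ψ⟩|² = 16/20.
After stage 1 the state is |-x⟩; P(|-z⟩) = |⟨-z|-x⟩|² = 1/2.
After stage 2 the state is |-z⟩; P(|+y⟩) = |⟨+y|-z⟩|² = 1/2.
Joint probability = 16/20 × 1/2 × 1/2 = 0.200.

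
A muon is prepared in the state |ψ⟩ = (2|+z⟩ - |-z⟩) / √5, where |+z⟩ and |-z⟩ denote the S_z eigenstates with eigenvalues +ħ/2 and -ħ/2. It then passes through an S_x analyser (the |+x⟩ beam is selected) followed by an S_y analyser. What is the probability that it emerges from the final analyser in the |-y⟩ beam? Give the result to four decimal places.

First analyser (S_x): P(|+x⟩) = |⟨+x|ψ⟩|² = 1/10.
After stage 1 the state is |+x⟩; P(|-y⟩) = |⟨-y|+x⟩|² = 1/2.
Joint probability = 1/10 × 1/2 = 0.0500.

0.0500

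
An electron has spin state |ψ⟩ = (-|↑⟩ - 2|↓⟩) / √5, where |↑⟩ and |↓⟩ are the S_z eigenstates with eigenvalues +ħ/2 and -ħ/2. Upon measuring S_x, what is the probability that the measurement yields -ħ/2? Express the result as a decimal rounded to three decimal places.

0.100

|-x⟩ = (|↑⟩ - |↓⟩)/√2, so ⟨-x|ψ⟩ = (1) / (√2·√5).
P = |1|² / 10 = 1/10.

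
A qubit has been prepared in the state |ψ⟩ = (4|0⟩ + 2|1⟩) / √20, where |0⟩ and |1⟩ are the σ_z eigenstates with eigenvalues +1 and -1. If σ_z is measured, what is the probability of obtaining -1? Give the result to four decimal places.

The -1 outcome corresponds to |1⟩. Its amplitude in |ψ⟩ is 2/√20.
P = |2|² / 20 = 4/20.

0.2000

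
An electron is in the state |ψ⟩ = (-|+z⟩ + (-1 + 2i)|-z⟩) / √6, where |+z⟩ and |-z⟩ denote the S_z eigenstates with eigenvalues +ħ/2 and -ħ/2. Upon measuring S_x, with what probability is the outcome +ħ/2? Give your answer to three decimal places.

|+x⟩ = (|+z⟩ + |-z⟩)/√2, so ⟨+x|ψ⟩ = (-2 + 2i) / (√2·√6).
P = |-2 + 2i|² / 12 = 8/12.

0.667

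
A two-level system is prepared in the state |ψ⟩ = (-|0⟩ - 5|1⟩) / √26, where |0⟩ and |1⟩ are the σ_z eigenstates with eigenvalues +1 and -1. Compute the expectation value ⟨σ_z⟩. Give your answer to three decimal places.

-0.923

⟨σ_z⟩ = |a|² - |b|² divided by |a|²+|b|², with a, b the |0⟩, |1⟩ amplitudes.
= (1 - 25)/26 = -24/26.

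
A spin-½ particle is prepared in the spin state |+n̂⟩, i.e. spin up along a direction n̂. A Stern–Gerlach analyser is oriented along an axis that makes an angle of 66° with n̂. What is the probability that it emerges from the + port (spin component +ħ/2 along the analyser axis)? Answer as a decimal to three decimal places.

0.703

For spin-½, the probability of finding spin-up along an axis at angle θ to the initial spin direction is cos²(θ/2); spin-down is sin²(θ/2).
θ = 66°, so P = cos²(33°) ≈ 0.703.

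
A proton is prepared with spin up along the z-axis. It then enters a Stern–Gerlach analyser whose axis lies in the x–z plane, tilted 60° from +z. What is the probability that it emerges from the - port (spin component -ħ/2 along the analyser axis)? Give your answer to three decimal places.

For spin-½, the probability of finding spin-up along an axis at angle θ to the initial spin direction is cos²(θ/2); spin-down is sin²(θ/2).
θ = 60°, so P = sin²(30°) ≈ 0.250.

0.250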